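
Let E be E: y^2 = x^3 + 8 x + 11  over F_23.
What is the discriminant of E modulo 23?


4 a^3 + 27 b^2 = 4*8^3 + 27*11^2 = 2048 + 3267 = 5315
Delta = -16 * (5315) = -85040
Delta mod 23 = 14

Delta = 14 (mod 23)


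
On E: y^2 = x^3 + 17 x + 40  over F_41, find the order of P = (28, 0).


Compute successive multiples of P until we hit O:
  1P = (28, 0)
  2P = O

ord(P) = 2


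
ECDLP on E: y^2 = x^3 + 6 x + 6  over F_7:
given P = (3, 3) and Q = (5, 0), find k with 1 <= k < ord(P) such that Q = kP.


Enumerate multiples of P until we hit Q = (5, 0):
  1P = (3, 3)
  2P = (5, 0)
Match found at i = 2.

k = 2


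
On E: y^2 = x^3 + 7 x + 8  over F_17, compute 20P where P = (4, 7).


k = 20 = 10100_2 (binary, LSB first: 00101)
Double-and-add from P = (4, 7):
  bit 0 = 0: acc unchanged = O
  bit 1 = 0: acc unchanged = O
  bit 2 = 1: acc = O + (12, 1) = (12, 1)
  bit 3 = 0: acc unchanged = (12, 1)
  bit 4 = 1: acc = (12, 1) + (0, 5) = (7, 3)

20P = (7, 3)


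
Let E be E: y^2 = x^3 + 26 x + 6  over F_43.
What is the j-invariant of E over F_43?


Delta = -16(4 a^3 + 27 b^2) mod 43 = 30
-1728 * (4 a)^3 = -1728 * (4*26)^3 mod 43 = 42
j = 42 * 30^(-1) mod 43 = 10

j = 10 (mod 43)


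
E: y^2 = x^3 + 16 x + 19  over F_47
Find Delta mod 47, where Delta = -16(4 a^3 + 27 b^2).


4 a^3 + 27 b^2 = 4*16^3 + 27*19^2 = 16384 + 9747 = 26131
Delta = -16 * (26131) = -418096
Delta mod 47 = 16

Delta = 16 (mod 47)


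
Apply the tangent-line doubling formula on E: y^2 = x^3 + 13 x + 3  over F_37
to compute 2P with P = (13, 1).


Doubling: s = (3 x1^2 + a) / (2 y1)
s = (3*13^2 + 13) / (2*1) mod 37 = 1
x3 = s^2 - 2 x1 mod 37 = 1^2 - 2*13 = 12
y3 = s (x1 - x3) - y1 mod 37 = 1 * (13 - 12) - 1 = 0

2P = (12, 0)


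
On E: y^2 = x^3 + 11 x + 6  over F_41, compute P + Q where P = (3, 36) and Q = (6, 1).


P != Q, so use the chord formula.
s = (y2 - y1) / (x2 - x1) = (6) / (3) mod 41 = 2
x3 = s^2 - x1 - x2 mod 41 = 2^2 - 3 - 6 = 36
y3 = s (x1 - x3) - y1 mod 41 = 2 * (3 - 36) - 36 = 21

P + Q = (36, 21)


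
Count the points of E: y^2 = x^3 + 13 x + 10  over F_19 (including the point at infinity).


For each x in F_19, count y with y^2 = x^3 + 13 x + 10 mod 19:
  x = 1: RHS = 5, y in [9, 10]  -> 2 point(s)
  x = 2: RHS = 6, y in [5, 14]  -> 2 point(s)
  x = 3: RHS = 0, y in [0]  -> 1 point(s)
  x = 6: RHS = 0, y in [0]  -> 1 point(s)
  x = 7: RHS = 7, y in [8, 11]  -> 2 point(s)
  x = 9: RHS = 1, y in [1, 18]  -> 2 point(s)
  x = 10: RHS = 0, y in [0]  -> 1 point(s)
  x = 13: RHS = 1, y in [1, 18]  -> 2 point(s)
  x = 16: RHS = 1, y in [1, 18]  -> 2 point(s)
Affine points: 15. Add the point at infinity: total = 16.

#E(F_19) = 16


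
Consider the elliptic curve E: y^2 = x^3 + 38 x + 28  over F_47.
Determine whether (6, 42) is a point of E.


Check whether y^2 = x^3 + 38 x + 28 (mod 47) for (x, y) = (6, 42).
LHS: y^2 = 42^2 mod 47 = 25
RHS: x^3 + 38 x + 28 = 6^3 + 38*6 + 28 mod 47 = 2
LHS != RHS

No, not on the curve


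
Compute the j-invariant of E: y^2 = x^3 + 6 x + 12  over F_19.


Delta = -16(4 a^3 + 27 b^2) mod 19 = 6
-1728 * (4 a)^3 = -1728 * (4*6)^3 mod 19 = 11
j = 11 * 6^(-1) mod 19 = 5

j = 5 (mod 19)


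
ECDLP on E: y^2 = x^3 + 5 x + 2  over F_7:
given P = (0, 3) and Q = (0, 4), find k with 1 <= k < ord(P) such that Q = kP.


Enumerate multiples of P until we hit Q = (0, 4):
  1P = (0, 3)
  2P = (4, 3)
  3P = (3, 4)
  4P = (1, 6)
  5P = (1, 1)
  6P = (3, 3)
  7P = (4, 4)
  8P = (0, 4)
Match found at i = 8.

k = 8


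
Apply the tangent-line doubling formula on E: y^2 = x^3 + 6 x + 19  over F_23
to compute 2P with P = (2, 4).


Doubling: s = (3 x1^2 + a) / (2 y1)
s = (3*2^2 + 6) / (2*4) mod 23 = 8
x3 = s^2 - 2 x1 mod 23 = 8^2 - 2*2 = 14
y3 = s (x1 - x3) - y1 mod 23 = 8 * (2 - 14) - 4 = 15

2P = (14, 15)


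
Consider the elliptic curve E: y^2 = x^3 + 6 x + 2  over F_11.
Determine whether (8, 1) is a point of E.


Check whether y^2 = x^3 + 6 x + 2 (mod 11) for (x, y) = (8, 1).
LHS: y^2 = 1^2 mod 11 = 1
RHS: x^3 + 6 x + 2 = 8^3 + 6*8 + 2 mod 11 = 1
LHS = RHS

Yes, on the curve


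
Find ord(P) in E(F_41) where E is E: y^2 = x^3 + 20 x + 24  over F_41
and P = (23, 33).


Compute successive multiples of P until we hit O:
  1P = (23, 33)
  2P = (26, 30)
  3P = (34, 19)
  4P = (9, 20)
  5P = (13, 29)
  6P = (15, 3)
  7P = (35, 4)
  8P = (25, 6)
  ... (continuing to 37P)
  37P = O

ord(P) = 37


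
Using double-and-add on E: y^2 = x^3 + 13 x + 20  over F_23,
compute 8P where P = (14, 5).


k = 8 = 1000_2 (binary, LSB first: 0001)
Double-and-add from P = (14, 5):
  bit 0 = 0: acc unchanged = O
  bit 1 = 0: acc unchanged = O
  bit 2 = 0: acc unchanged = O
  bit 3 = 1: acc = O + (22, 12) = (22, 12)

8P = (22, 12)


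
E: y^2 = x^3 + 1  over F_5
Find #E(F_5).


For each x in F_5, count y with y^2 = x^3 + 0 x + 1 mod 5:
  x = 0: RHS = 1, y in [1, 4]  -> 2 point(s)
  x = 2: RHS = 4, y in [2, 3]  -> 2 point(s)
  x = 4: RHS = 0, y in [0]  -> 1 point(s)
Affine points: 5. Add the point at infinity: total = 6.

#E(F_5) = 6


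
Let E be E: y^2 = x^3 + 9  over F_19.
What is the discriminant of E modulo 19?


4 a^3 + 27 b^2 = 4*0^3 + 27*9^2 = 0 + 2187 = 2187
Delta = -16 * (2187) = -34992
Delta mod 19 = 6

Delta = 6 (mod 19)


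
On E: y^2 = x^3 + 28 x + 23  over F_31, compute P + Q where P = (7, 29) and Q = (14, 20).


P != Q, so use the chord formula.
s = (y2 - y1) / (x2 - x1) = (22) / (7) mod 31 = 12
x3 = s^2 - x1 - x2 mod 31 = 12^2 - 7 - 14 = 30
y3 = s (x1 - x3) - y1 mod 31 = 12 * (7 - 30) - 29 = 5

P + Q = (30, 5)


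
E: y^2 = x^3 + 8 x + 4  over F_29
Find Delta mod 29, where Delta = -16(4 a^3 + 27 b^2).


4 a^3 + 27 b^2 = 4*8^3 + 27*4^2 = 2048 + 432 = 2480
Delta = -16 * (2480) = -39680
Delta mod 29 = 21

Delta = 21 (mod 29)


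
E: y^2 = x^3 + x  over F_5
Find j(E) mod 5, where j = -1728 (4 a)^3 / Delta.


Delta = -16(4 a^3 + 27 b^2) mod 5 = 1
-1728 * (4 a)^3 = -1728 * (4*1)^3 mod 5 = 3
j = 3 * 1^(-1) mod 5 = 3

j = 3 (mod 5)


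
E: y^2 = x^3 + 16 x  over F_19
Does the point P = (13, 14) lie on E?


Check whether y^2 = x^3 + 16 x + 0 (mod 19) for (x, y) = (13, 14).
LHS: y^2 = 14^2 mod 19 = 6
RHS: x^3 + 16 x + 0 = 13^3 + 16*13 + 0 mod 19 = 11
LHS != RHS

No, not on the curve


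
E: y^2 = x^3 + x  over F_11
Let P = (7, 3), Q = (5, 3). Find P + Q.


P != Q, so use the chord formula.
s = (y2 - y1) / (x2 - x1) = (0) / (9) mod 11 = 0
x3 = s^2 - x1 - x2 mod 11 = 0^2 - 7 - 5 = 10
y3 = s (x1 - x3) - y1 mod 11 = 0 * (7 - 10) - 3 = 8

P + Q = (10, 8)


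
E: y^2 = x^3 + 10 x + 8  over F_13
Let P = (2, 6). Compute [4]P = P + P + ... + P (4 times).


k = 4 = 100_2 (binary, LSB first: 001)
Double-and-add from P = (2, 6):
  bit 0 = 0: acc unchanged = O
  bit 1 = 0: acc unchanged = O
  bit 2 = 1: acc = O + (2, 7) = (2, 7)

4P = (2, 7)


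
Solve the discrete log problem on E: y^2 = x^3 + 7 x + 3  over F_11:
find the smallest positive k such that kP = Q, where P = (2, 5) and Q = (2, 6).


Enumerate multiples of P until we hit Q = (2, 6):
  1P = (2, 5)
  2P = (5, 8)
  3P = (5, 3)
  4P = (2, 6)
Match found at i = 4.

k = 4


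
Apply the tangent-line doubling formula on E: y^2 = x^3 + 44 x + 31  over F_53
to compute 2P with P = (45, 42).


Doubling: s = (3 x1^2 + a) / (2 y1)
s = (3*45^2 + 44) / (2*42) mod 53 = 23
x3 = s^2 - 2 x1 mod 53 = 23^2 - 2*45 = 15
y3 = s (x1 - x3) - y1 mod 53 = 23 * (45 - 15) - 42 = 12

2P = (15, 12)


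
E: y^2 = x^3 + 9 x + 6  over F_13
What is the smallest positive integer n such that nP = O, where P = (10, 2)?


Compute successive multiples of P until we hit O:
  1P = (10, 2)
  2P = (9, 7)
  3P = (6, 4)
  4P = (7, 3)
  5P = (12, 3)
  6P = (1, 9)
  7P = (1, 4)
  8P = (12, 10)
  ... (continuing to 13P)
  13P = O

ord(P) = 13


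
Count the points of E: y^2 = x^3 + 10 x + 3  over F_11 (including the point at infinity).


For each x in F_11, count y with y^2 = x^3 + 10 x + 3 mod 11:
  x = 0: RHS = 3, y in [5, 6]  -> 2 point(s)
  x = 1: RHS = 3, y in [5, 6]  -> 2 point(s)
  x = 2: RHS = 9, y in [3, 8]  -> 2 point(s)
  x = 3: RHS = 5, y in [4, 7]  -> 2 point(s)
  x = 6: RHS = 4, y in [2, 9]  -> 2 point(s)
  x = 7: RHS = 9, y in [3, 8]  -> 2 point(s)
  x = 8: RHS = 1, y in [1, 10]  -> 2 point(s)
  x = 10: RHS = 3, y in [5, 6]  -> 2 point(s)
Affine points: 16. Add the point at infinity: total = 17.

#E(F_11) = 17


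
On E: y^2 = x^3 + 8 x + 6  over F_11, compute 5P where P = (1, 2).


k = 5 = 101_2 (binary, LSB first: 101)
Double-and-add from P = (1, 2):
  bit 0 = 1: acc = O + (1, 2) = (1, 2)
  bit 1 = 0: acc unchanged = (1, 2)
  bit 2 = 1: acc = (1, 2) + (7, 3) = (7, 8)

5P = (7, 8)


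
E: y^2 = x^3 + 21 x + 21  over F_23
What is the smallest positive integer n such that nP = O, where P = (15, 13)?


Compute successive multiples of P until we hit O:
  1P = (15, 13)
  2P = (20, 0)
  3P = (15, 10)
  4P = O

ord(P) = 4


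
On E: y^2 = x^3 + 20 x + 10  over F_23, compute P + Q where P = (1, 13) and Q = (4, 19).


P != Q, so use the chord formula.
s = (y2 - y1) / (x2 - x1) = (6) / (3) mod 23 = 2
x3 = s^2 - x1 - x2 mod 23 = 2^2 - 1 - 4 = 22
y3 = s (x1 - x3) - y1 mod 23 = 2 * (1 - 22) - 13 = 14

P + Q = (22, 14)


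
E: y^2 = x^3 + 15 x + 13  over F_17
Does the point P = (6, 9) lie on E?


Check whether y^2 = x^3 + 15 x + 13 (mod 17) for (x, y) = (6, 9).
LHS: y^2 = 9^2 mod 17 = 13
RHS: x^3 + 15 x + 13 = 6^3 + 15*6 + 13 mod 17 = 13
LHS = RHS

Yes, on the curve


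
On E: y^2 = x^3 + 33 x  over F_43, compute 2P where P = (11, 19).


Doubling: s = (3 x1^2 + a) / (2 y1)
s = (3*11^2 + 33) / (2*19) mod 43 = 24
x3 = s^2 - 2 x1 mod 43 = 24^2 - 2*11 = 38
y3 = s (x1 - x3) - y1 mod 43 = 24 * (11 - 38) - 19 = 21

2P = (38, 21)


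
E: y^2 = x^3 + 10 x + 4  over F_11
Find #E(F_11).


For each x in F_11, count y with y^2 = x^3 + 10 x + 4 mod 11:
  x = 0: RHS = 4, y in [2, 9]  -> 2 point(s)
  x = 1: RHS = 4, y in [2, 9]  -> 2 point(s)
  x = 4: RHS = 9, y in [3, 8]  -> 2 point(s)
  x = 5: RHS = 3, y in [5, 6]  -> 2 point(s)
  x = 6: RHS = 5, y in [4, 7]  -> 2 point(s)
  x = 9: RHS = 9, y in [3, 8]  -> 2 point(s)
  x = 10: RHS = 4, y in [2, 9]  -> 2 point(s)
Affine points: 14. Add the point at infinity: total = 15.

#E(F_11) = 15


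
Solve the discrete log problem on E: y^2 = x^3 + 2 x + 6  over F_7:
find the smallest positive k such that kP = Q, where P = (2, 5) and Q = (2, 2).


Enumerate multiples of P until we hit Q = (2, 2):
  1P = (2, 5)
  2P = (3, 2)
  3P = (4, 1)
  4P = (5, 1)
  5P = (1, 3)
  6P = (1, 4)
  7P = (5, 6)
  8P = (4, 6)
  9P = (3, 5)
  10P = (2, 2)
Match found at i = 10.

k = 10


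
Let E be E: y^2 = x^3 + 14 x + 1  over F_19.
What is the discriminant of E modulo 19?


4 a^3 + 27 b^2 = 4*14^3 + 27*1^2 = 10976 + 27 = 11003
Delta = -16 * (11003) = -176048
Delta mod 19 = 6

Delta = 6 (mod 19)


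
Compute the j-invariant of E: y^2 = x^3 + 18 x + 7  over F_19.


Delta = -16(4 a^3 + 27 b^2) mod 19 = 5
-1728 * (4 a)^3 = -1728 * (4*18)^3 mod 19 = 12
j = 12 * 5^(-1) mod 19 = 10

j = 10 (mod 19)


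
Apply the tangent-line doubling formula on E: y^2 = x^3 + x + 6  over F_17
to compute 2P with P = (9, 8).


Doubling: s = (3 x1^2 + a) / (2 y1)
s = (3*9^2 + 1) / (2*8) mod 17 = 11
x3 = s^2 - 2 x1 mod 17 = 11^2 - 2*9 = 1
y3 = s (x1 - x3) - y1 mod 17 = 11 * (9 - 1) - 8 = 12

2P = (1, 12)


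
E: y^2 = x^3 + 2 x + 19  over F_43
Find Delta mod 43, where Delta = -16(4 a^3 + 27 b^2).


4 a^3 + 27 b^2 = 4*2^3 + 27*19^2 = 32 + 9747 = 9779
Delta = -16 * (9779) = -156464
Delta mod 43 = 13

Delta = 13 (mod 43)


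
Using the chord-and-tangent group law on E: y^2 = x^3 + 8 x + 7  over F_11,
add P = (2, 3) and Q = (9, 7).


P != Q, so use the chord formula.
s = (y2 - y1) / (x2 - x1) = (4) / (7) mod 11 = 10
x3 = s^2 - x1 - x2 mod 11 = 10^2 - 2 - 9 = 1
y3 = s (x1 - x3) - y1 mod 11 = 10 * (2 - 1) - 3 = 7

P + Q = (1, 7)


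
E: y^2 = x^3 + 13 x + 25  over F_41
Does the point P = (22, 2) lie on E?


Check whether y^2 = x^3 + 13 x + 25 (mod 41) for (x, y) = (22, 2).
LHS: y^2 = 2^2 mod 41 = 4
RHS: x^3 + 13 x + 25 = 22^3 + 13*22 + 25 mod 41 = 12
LHS != RHS

No, not on the curve


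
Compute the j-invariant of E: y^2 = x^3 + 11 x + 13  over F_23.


Delta = -16(4 a^3 + 27 b^2) mod 23 = 2
-1728 * (4 a)^3 = -1728 * (4*11)^3 mod 23 = 1
j = 1 * 2^(-1) mod 23 = 12

j = 12 (mod 23)


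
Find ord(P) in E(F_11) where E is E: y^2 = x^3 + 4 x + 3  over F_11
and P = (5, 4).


Compute successive multiples of P until we hit O:
  1P = (5, 4)
  2P = (10, 3)
  3P = (0, 6)
  4P = (0, 5)
  5P = (10, 8)
  6P = (5, 7)
  7P = O

ord(P) = 7


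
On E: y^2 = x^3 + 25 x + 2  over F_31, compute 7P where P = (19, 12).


k = 7 = 111_2 (binary, LSB first: 111)
Double-and-add from P = (19, 12):
  bit 0 = 1: acc = O + (19, 12) = (19, 12)
  bit 1 = 1: acc = (19, 12) + (0, 23) = (1, 20)
  bit 2 = 1: acc = (1, 20) + (20, 16) = (17, 16)

7P = (17, 16)


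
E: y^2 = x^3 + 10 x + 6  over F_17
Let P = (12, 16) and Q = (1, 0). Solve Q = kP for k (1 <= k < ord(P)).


Enumerate multiples of P until we hit Q = (1, 0):
  1P = (12, 16)
  2P = (10, 1)
  3P = (13, 2)
  4P = (1, 0)
Match found at i = 4.

k = 4


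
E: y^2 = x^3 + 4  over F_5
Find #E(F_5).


For each x in F_5, count y with y^2 = x^3 + 0 x + 4 mod 5:
  x = 0: RHS = 4, y in [2, 3]  -> 2 point(s)
  x = 1: RHS = 0, y in [0]  -> 1 point(s)
  x = 3: RHS = 1, y in [1, 4]  -> 2 point(s)
Affine points: 5. Add the point at infinity: total = 6.

#E(F_5) = 6


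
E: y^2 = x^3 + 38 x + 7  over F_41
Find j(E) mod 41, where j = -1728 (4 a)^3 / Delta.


Delta = -16(4 a^3 + 27 b^2) mod 41 = 35
-1728 * (4 a)^3 = -1728 * (4*38)^3 mod 41 = 36
j = 36 * 35^(-1) mod 41 = 35

j = 35 (mod 41)


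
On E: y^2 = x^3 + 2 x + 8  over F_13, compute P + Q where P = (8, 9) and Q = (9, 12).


P != Q, so use the chord formula.
s = (y2 - y1) / (x2 - x1) = (3) / (1) mod 13 = 3
x3 = s^2 - x1 - x2 mod 13 = 3^2 - 8 - 9 = 5
y3 = s (x1 - x3) - y1 mod 13 = 3 * (8 - 5) - 9 = 0

P + Q = (5, 0)


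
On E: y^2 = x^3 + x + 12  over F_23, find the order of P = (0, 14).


Compute successive multiples of P until we hit O:
  1P = (0, 14)
  2P = (12, 2)
  3P = (12, 21)
  4P = (0, 9)
  5P = O

ord(P) = 5


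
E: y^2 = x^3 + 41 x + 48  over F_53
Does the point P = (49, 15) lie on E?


Check whether y^2 = x^3 + 41 x + 48 (mod 53) for (x, y) = (49, 15).
LHS: y^2 = 15^2 mod 53 = 13
RHS: x^3 + 41 x + 48 = 49^3 + 41*49 + 48 mod 53 = 32
LHS != RHS

No, not on the curve


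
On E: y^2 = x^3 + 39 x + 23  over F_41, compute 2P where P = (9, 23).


Doubling: s = (3 x1^2 + a) / (2 y1)
s = (3*9^2 + 39) / (2*23) mod 41 = 40
x3 = s^2 - 2 x1 mod 41 = 40^2 - 2*9 = 24
y3 = s (x1 - x3) - y1 mod 41 = 40 * (9 - 24) - 23 = 33

2P = (24, 33)


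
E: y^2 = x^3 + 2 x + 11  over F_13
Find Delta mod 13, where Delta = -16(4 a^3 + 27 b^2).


4 a^3 + 27 b^2 = 4*2^3 + 27*11^2 = 32 + 3267 = 3299
Delta = -16 * (3299) = -52784
Delta mod 13 = 9

Delta = 9 (mod 13)


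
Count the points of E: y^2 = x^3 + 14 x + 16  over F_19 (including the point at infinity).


For each x in F_19, count y with y^2 = x^3 + 14 x + 16 mod 19:
  x = 0: RHS = 16, y in [4, 15]  -> 2 point(s)
  x = 3: RHS = 9, y in [3, 16]  -> 2 point(s)
  x = 7: RHS = 1, y in [1, 18]  -> 2 point(s)
  x = 9: RHS = 16, y in [4, 15]  -> 2 point(s)
  x = 10: RHS = 16, y in [4, 15]  -> 2 point(s)
  x = 11: RHS = 0, y in [0]  -> 1 point(s)
  x = 13: RHS = 1, y in [1, 18]  -> 2 point(s)
  x = 14: RHS = 11, y in [7, 12]  -> 2 point(s)
  x = 16: RHS = 4, y in [2, 17]  -> 2 point(s)
  x = 18: RHS = 1, y in [1, 18]  -> 2 point(s)
Affine points: 19. Add the point at infinity: total = 20.

#E(F_19) = 20


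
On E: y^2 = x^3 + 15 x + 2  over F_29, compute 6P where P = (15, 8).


k = 6 = 110_2 (binary, LSB first: 011)
Double-and-add from P = (15, 8):
  bit 0 = 0: acc unchanged = O
  bit 1 = 1: acc = O + (15, 21) = (15, 21)
  bit 2 = 1: acc = (15, 21) + (15, 8) = O

6P = O


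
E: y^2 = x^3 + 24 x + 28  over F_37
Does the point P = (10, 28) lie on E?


Check whether y^2 = x^3 + 24 x + 28 (mod 37) for (x, y) = (10, 28).
LHS: y^2 = 28^2 mod 37 = 7
RHS: x^3 + 24 x + 28 = 10^3 + 24*10 + 28 mod 37 = 10
LHS != RHS

No, not on the curve


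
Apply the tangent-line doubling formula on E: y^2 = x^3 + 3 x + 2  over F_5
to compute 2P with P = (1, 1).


Doubling: s = (3 x1^2 + a) / (2 y1)
s = (3*1^2 + 3) / (2*1) mod 5 = 3
x3 = s^2 - 2 x1 mod 5 = 3^2 - 2*1 = 2
y3 = s (x1 - x3) - y1 mod 5 = 3 * (1 - 2) - 1 = 1

2P = (2, 1)


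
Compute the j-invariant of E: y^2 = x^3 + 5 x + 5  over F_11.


Delta = -16(4 a^3 + 27 b^2) mod 11 = 10
-1728 * (4 a)^3 = -1728 * (4*5)^3 mod 11 = 8
j = 8 * 10^(-1) mod 11 = 3

j = 3 (mod 11)


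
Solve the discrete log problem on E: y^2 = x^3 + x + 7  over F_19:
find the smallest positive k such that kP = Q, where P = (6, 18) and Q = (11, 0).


Enumerate multiples of P until we hit Q = (11, 0):
  1P = (6, 18)
  2P = (18, 9)
  3P = (11, 0)
Match found at i = 3.

k = 3


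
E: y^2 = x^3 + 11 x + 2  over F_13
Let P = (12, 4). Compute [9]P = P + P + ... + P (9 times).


k = 9 = 1001_2 (binary, LSB first: 1001)
Double-and-add from P = (12, 4):
  bit 0 = 1: acc = O + (12, 4) = (12, 4)
  bit 1 = 0: acc unchanged = (12, 4)
  bit 2 = 0: acc unchanged = (12, 4)
  bit 3 = 1: acc = (12, 4) + (1, 1) = (12, 9)

9P = (12, 9)


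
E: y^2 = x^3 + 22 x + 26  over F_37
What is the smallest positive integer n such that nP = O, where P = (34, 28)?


Compute successive multiples of P until we hit O:
  1P = (34, 28)
  2P = (27, 29)
  3P = (10, 32)
  4P = (29, 2)
  5P = (4, 17)
  6P = (6, 2)
  7P = (9, 19)
  8P = (20, 17)
  ... (continuing to 45P)
  45P = O

ord(P) = 45


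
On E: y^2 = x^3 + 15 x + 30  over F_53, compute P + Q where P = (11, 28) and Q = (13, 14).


P != Q, so use the chord formula.
s = (y2 - y1) / (x2 - x1) = (39) / (2) mod 53 = 46
x3 = s^2 - x1 - x2 mod 53 = 46^2 - 11 - 13 = 25
y3 = s (x1 - x3) - y1 mod 53 = 46 * (11 - 25) - 28 = 17

P + Q = (25, 17)


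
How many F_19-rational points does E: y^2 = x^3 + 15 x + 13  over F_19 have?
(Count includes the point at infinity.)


For each x in F_19, count y with y^2 = x^3 + 15 x + 13 mod 19:
  x = 3: RHS = 9, y in [3, 16]  -> 2 point(s)
  x = 4: RHS = 4, y in [2, 17]  -> 2 point(s)
  x = 5: RHS = 4, y in [2, 17]  -> 2 point(s)
  x = 7: RHS = 5, y in [9, 10]  -> 2 point(s)
  x = 10: RHS = 4, y in [2, 17]  -> 2 point(s)
  x = 13: RHS = 11, y in [7, 12]  -> 2 point(s)
  x = 16: RHS = 17, y in [6, 13]  -> 2 point(s)
  x = 18: RHS = 16, y in [4, 15]  -> 2 point(s)
Affine points: 16. Add the point at infinity: total = 17.

#E(F_19) = 17


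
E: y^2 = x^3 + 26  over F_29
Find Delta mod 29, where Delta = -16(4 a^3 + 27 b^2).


4 a^3 + 27 b^2 = 4*0^3 + 27*26^2 = 0 + 18252 = 18252
Delta = -16 * (18252) = -292032
Delta mod 29 = 27

Delta = 27 (mod 29)


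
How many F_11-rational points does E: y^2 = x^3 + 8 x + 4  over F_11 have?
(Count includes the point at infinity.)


For each x in F_11, count y with y^2 = x^3 + 8 x + 4 mod 11:
  x = 0: RHS = 4, y in [2, 9]  -> 2 point(s)
  x = 3: RHS = 0, y in [0]  -> 1 point(s)
  x = 4: RHS = 1, y in [1, 10]  -> 2 point(s)
  x = 5: RHS = 4, y in [2, 9]  -> 2 point(s)
  x = 6: RHS = 4, y in [2, 9]  -> 2 point(s)
Affine points: 9. Add the point at infinity: total = 10.

#E(F_11) = 10


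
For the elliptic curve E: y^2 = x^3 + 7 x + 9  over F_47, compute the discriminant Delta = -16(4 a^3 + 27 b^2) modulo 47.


4 a^3 + 27 b^2 = 4*7^3 + 27*9^2 = 1372 + 2187 = 3559
Delta = -16 * (3559) = -56944
Delta mod 47 = 20

Delta = 20 (mod 47)


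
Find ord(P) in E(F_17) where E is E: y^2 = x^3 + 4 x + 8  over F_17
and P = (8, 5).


Compute successive multiples of P until we hit O:
  1P = (8, 5)
  2P = (3, 8)
  3P = (5, 0)
  4P = (3, 9)
  5P = (8, 12)
  6P = O

ord(P) = 6


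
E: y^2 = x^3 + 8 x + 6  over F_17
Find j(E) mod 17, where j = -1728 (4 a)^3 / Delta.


Delta = -16(4 a^3 + 27 b^2) mod 17 = 11
-1728 * (4 a)^3 = -1728 * (4*8)^3 mod 17 = 3
j = 3 * 11^(-1) mod 17 = 8

j = 8 (mod 17)


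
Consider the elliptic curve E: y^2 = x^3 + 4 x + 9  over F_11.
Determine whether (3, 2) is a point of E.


Check whether y^2 = x^3 + 4 x + 9 (mod 11) for (x, y) = (3, 2).
LHS: y^2 = 2^2 mod 11 = 4
RHS: x^3 + 4 x + 9 = 3^3 + 4*3 + 9 mod 11 = 4
LHS = RHS

Yes, on the curve


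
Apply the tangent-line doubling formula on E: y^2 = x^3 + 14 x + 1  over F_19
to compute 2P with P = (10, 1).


Doubling: s = (3 x1^2 + a) / (2 y1)
s = (3*10^2 + 14) / (2*1) mod 19 = 5
x3 = s^2 - 2 x1 mod 19 = 5^2 - 2*10 = 5
y3 = s (x1 - x3) - y1 mod 19 = 5 * (10 - 5) - 1 = 5

2P = (5, 5)


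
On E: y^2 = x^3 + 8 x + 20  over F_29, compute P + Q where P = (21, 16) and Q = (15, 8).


P != Q, so use the chord formula.
s = (y2 - y1) / (x2 - x1) = (21) / (23) mod 29 = 11
x3 = s^2 - x1 - x2 mod 29 = 11^2 - 21 - 15 = 27
y3 = s (x1 - x3) - y1 mod 29 = 11 * (21 - 27) - 16 = 5

P + Q = (27, 5)


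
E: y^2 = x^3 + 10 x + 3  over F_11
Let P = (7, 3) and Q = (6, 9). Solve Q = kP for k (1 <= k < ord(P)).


Enumerate multiples of P until we hit Q = (6, 9):
  1P = (7, 3)
  2P = (0, 6)
  3P = (8, 10)
  4P = (1, 6)
  5P = (6, 2)
  6P = (10, 5)
  7P = (3, 7)
  8P = (2, 3)
  9P = (2, 8)
  10P = (3, 4)
  11P = (10, 6)
  12P = (6, 9)
Match found at i = 12.

k = 12


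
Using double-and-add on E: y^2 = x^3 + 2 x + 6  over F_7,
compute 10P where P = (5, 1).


k = 10 = 1010_2 (binary, LSB first: 0101)
Double-and-add from P = (5, 1):
  bit 0 = 0: acc unchanged = O
  bit 1 = 1: acc = O + (4, 6) = (4, 6)
  bit 2 = 0: acc unchanged = (4, 6)
  bit 3 = 1: acc = (4, 6) + (2, 2) = (5, 6)

10P = (5, 6)


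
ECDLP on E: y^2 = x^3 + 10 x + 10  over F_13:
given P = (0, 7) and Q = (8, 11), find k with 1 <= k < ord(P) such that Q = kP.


Enumerate multiples of P until we hit Q = (8, 11):
  1P = (0, 7)
  2P = (9, 7)
  3P = (4, 6)
  4P = (5, 4)
  5P = (12, 8)
  6P = (2, 8)
  7P = (8, 2)
  8P = (6, 0)
  9P = (8, 11)
Match found at i = 9.

k = 9


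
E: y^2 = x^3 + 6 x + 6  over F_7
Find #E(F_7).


For each x in F_7, count y with y^2 = x^3 + 6 x + 6 mod 7:
  x = 3: RHS = 2, y in [3, 4]  -> 2 point(s)
  x = 5: RHS = 0, y in [0]  -> 1 point(s)
Affine points: 3. Add the point at infinity: total = 4.

#E(F_7) = 4


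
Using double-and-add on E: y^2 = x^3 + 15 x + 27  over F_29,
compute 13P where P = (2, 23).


k = 13 = 1101_2 (binary, LSB first: 1011)
Double-and-add from P = (2, 23):
  bit 0 = 1: acc = O + (2, 23) = (2, 23)
  bit 1 = 0: acc unchanged = (2, 23)
  bit 2 = 1: acc = (2, 23) + (17, 27) = (16, 10)
  bit 3 = 1: acc = (16, 10) + (4, 21) = (4, 8)

13P = (4, 8)


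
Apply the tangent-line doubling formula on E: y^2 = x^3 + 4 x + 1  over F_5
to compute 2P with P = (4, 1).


Doubling: s = (3 x1^2 + a) / (2 y1)
s = (3*4^2 + 4) / (2*1) mod 5 = 1
x3 = s^2 - 2 x1 mod 5 = 1^2 - 2*4 = 3
y3 = s (x1 - x3) - y1 mod 5 = 1 * (4 - 3) - 1 = 0

2P = (3, 0)


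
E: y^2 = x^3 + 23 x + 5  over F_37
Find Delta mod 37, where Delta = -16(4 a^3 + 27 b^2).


4 a^3 + 27 b^2 = 4*23^3 + 27*5^2 = 48668 + 675 = 49343
Delta = -16 * (49343) = -789488
Delta mod 37 = 18

Delta = 18 (mod 37)


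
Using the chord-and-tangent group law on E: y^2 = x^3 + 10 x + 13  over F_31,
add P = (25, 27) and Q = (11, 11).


P != Q, so use the chord formula.
s = (y2 - y1) / (x2 - x1) = (15) / (17) mod 31 = 10
x3 = s^2 - x1 - x2 mod 31 = 10^2 - 25 - 11 = 2
y3 = s (x1 - x3) - y1 mod 31 = 10 * (25 - 2) - 27 = 17

P + Q = (2, 17)


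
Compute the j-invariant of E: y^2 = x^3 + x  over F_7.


Delta = -16(4 a^3 + 27 b^2) mod 7 = 6
-1728 * (4 a)^3 = -1728 * (4*1)^3 mod 7 = 1
j = 1 * 6^(-1) mod 7 = 6

j = 6 (mod 7)


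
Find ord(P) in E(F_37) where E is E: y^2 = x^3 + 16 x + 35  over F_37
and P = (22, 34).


Compute successive multiples of P until we hit O:
  1P = (22, 34)
  2P = (34, 16)
  3P = (11, 5)
  4P = (3, 6)
  5P = (3, 31)
  6P = (11, 32)
  7P = (34, 21)
  8P = (22, 3)
  ... (continuing to 9P)
  9P = O

ord(P) = 9


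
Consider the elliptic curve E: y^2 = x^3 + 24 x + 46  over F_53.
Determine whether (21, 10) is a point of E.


Check whether y^2 = x^3 + 24 x + 46 (mod 53) for (x, y) = (21, 10).
LHS: y^2 = 10^2 mod 53 = 47
RHS: x^3 + 24 x + 46 = 21^3 + 24*21 + 46 mod 53 = 6
LHS != RHS

No, not on the curve


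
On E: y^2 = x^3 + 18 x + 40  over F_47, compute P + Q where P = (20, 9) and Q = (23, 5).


P != Q, so use the chord formula.
s = (y2 - y1) / (x2 - x1) = (43) / (3) mod 47 = 30
x3 = s^2 - x1 - x2 mod 47 = 30^2 - 20 - 23 = 11
y3 = s (x1 - x3) - y1 mod 47 = 30 * (20 - 11) - 9 = 26

P + Q = (11, 26)


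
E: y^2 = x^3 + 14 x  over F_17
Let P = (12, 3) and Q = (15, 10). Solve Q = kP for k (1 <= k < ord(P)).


Enumerate multiples of P until we hit Q = (15, 10):
  1P = (12, 3)
  2P = (1, 10)
  3P = (3, 16)
  4P = (15, 7)
  5P = (5, 12)
  6P = (2, 6)
  7P = (7, 4)
  8P = (13, 4)
  9P = (10, 16)
  10P = (16, 6)
  11P = (14, 4)
  12P = (4, 1)
  13P = (0, 0)
  14P = (4, 16)
  15P = (14, 13)
  16P = (16, 11)
  17P = (10, 1)
  18P = (13, 13)
  19P = (7, 13)
  20P = (2, 11)
  21P = (5, 5)
  22P = (15, 10)
Match found at i = 22.

k = 22


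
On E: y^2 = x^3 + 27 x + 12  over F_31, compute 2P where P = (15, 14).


Doubling: s = (3 x1^2 + a) / (2 y1)
s = (3*15^2 + 27) / (2*14) mod 31 = 14
x3 = s^2 - 2 x1 mod 31 = 14^2 - 2*15 = 11
y3 = s (x1 - x3) - y1 mod 31 = 14 * (15 - 11) - 14 = 11

2P = (11, 11)


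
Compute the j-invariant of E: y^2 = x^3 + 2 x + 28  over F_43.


Delta = -16(4 a^3 + 27 b^2) mod 43 = 27
-1728 * (4 a)^3 = -1728 * (4*2)^3 mod 43 = 32
j = 32 * 27^(-1) mod 43 = 41

j = 41 (mod 43)


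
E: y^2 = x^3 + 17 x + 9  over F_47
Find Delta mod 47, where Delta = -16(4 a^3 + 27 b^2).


4 a^3 + 27 b^2 = 4*17^3 + 27*9^2 = 19652 + 2187 = 21839
Delta = -16 * (21839) = -349424
Delta mod 47 = 21

Delta = 21 (mod 47)


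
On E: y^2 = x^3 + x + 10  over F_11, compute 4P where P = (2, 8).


k = 4 = 100_2 (binary, LSB first: 001)
Double-and-add from P = (2, 8):
  bit 0 = 0: acc unchanged = O
  bit 1 = 0: acc unchanged = O
  bit 2 = 1: acc = O + (2, 3) = (2, 3)

4P = (2, 3)


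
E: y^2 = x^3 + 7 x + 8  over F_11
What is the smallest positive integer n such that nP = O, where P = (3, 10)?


Compute successive multiples of P until we hit O:
  1P = (3, 10)
  2P = (8, 9)
  3P = (4, 10)
  4P = (4, 1)
  5P = (8, 2)
  6P = (3, 1)
  7P = O

ord(P) = 7


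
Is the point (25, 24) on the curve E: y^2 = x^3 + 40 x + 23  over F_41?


Check whether y^2 = x^3 + 40 x + 23 (mod 41) for (x, y) = (25, 24).
LHS: y^2 = 24^2 mod 41 = 2
RHS: x^3 + 40 x + 23 = 25^3 + 40*25 + 23 mod 41 = 2
LHS = RHS

Yes, on the curve


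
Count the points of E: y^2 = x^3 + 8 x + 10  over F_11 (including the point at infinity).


For each x in F_11, count y with y^2 = x^3 + 8 x + 10 mod 11:
  x = 2: RHS = 1, y in [1, 10]  -> 2 point(s)
  x = 8: RHS = 3, y in [5, 6]  -> 2 point(s)
  x = 10: RHS = 1, y in [1, 10]  -> 2 point(s)
Affine points: 6. Add the point at infinity: total = 7.

#E(F_11) = 7


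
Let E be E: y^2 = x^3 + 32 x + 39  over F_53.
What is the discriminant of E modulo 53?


4 a^3 + 27 b^2 = 4*32^3 + 27*39^2 = 131072 + 41067 = 172139
Delta = -16 * (172139) = -2754224
Delta mod 53 = 27

Delta = 27 (mod 53)


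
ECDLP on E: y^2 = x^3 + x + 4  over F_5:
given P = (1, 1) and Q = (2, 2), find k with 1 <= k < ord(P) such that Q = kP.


Enumerate multiples of P until we hit Q = (2, 2):
  1P = (1, 1)
  2P = (2, 2)
Match found at i = 2.

k = 2


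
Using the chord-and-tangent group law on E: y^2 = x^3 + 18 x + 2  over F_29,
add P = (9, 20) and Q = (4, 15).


P != Q, so use the chord formula.
s = (y2 - y1) / (x2 - x1) = (24) / (24) mod 29 = 1
x3 = s^2 - x1 - x2 mod 29 = 1^2 - 9 - 4 = 17
y3 = s (x1 - x3) - y1 mod 29 = 1 * (9 - 17) - 20 = 1

P + Q = (17, 1)


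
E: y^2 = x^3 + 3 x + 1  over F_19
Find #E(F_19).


For each x in F_19, count y with y^2 = x^3 + 3 x + 1 mod 19:
  x = 0: RHS = 1, y in [1, 18]  -> 2 point(s)
  x = 1: RHS = 5, y in [9, 10]  -> 2 point(s)
  x = 4: RHS = 1, y in [1, 18]  -> 2 point(s)
  x = 6: RHS = 7, y in [8, 11]  -> 2 point(s)
  x = 7: RHS = 4, y in [2, 17]  -> 2 point(s)
  x = 8: RHS = 5, y in [9, 10]  -> 2 point(s)
  x = 9: RHS = 16, y in [4, 15]  -> 2 point(s)
  x = 10: RHS = 5, y in [9, 10]  -> 2 point(s)
  x = 11: RHS = 16, y in [4, 15]  -> 2 point(s)
  x = 12: RHS = 17, y in [6, 13]  -> 2 point(s)
  x = 15: RHS = 1, y in [1, 18]  -> 2 point(s)
  x = 17: RHS = 6, y in [5, 14]  -> 2 point(s)
  x = 18: RHS = 16, y in [4, 15]  -> 2 point(s)
Affine points: 26. Add the point at infinity: total = 27.

#E(F_19) = 27


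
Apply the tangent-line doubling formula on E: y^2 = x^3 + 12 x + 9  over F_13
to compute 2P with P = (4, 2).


Doubling: s = (3 x1^2 + a) / (2 y1)
s = (3*4^2 + 12) / (2*2) mod 13 = 2
x3 = s^2 - 2 x1 mod 13 = 2^2 - 2*4 = 9
y3 = s (x1 - x3) - y1 mod 13 = 2 * (4 - 9) - 2 = 1

2P = (9, 1)


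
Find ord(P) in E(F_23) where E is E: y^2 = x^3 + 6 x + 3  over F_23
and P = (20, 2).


Compute successive multiples of P until we hit O:
  1P = (20, 2)
  2P = (18, 3)
  3P = (14, 18)
  4P = (14, 5)
  5P = (18, 20)
  6P = (20, 21)
  7P = O

ord(P) = 7


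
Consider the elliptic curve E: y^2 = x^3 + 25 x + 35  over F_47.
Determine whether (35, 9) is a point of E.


Check whether y^2 = x^3 + 25 x + 35 (mod 47) for (x, y) = (35, 9).
LHS: y^2 = 9^2 mod 47 = 34
RHS: x^3 + 25 x + 35 = 35^3 + 25*35 + 35 mod 47 = 28
LHS != RHS

No, not on the curve


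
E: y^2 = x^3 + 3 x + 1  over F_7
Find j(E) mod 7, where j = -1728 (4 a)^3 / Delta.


Delta = -16(4 a^3 + 27 b^2) mod 7 = 3
-1728 * (4 a)^3 = -1728 * (4*3)^3 mod 7 = 6
j = 6 * 3^(-1) mod 7 = 2

j = 2 (mod 7)


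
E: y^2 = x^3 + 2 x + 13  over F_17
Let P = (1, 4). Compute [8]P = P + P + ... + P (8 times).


k = 8 = 1000_2 (binary, LSB first: 0001)
Double-and-add from P = (1, 4):
  bit 0 = 0: acc unchanged = O
  bit 1 = 0: acc unchanged = O
  bit 2 = 0: acc unchanged = O
  bit 3 = 1: acc = O + (4, 0) = (4, 0)

8P = (4, 0)


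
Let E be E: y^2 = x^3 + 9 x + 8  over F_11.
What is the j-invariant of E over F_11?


Delta = -16(4 a^3 + 27 b^2) mod 11 = 1
-1728 * (4 a)^3 = -1728 * (4*9)^3 mod 11 = 6
j = 6 * 1^(-1) mod 11 = 6

j = 6 (mod 11)


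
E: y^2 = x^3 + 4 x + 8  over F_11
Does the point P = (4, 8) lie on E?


Check whether y^2 = x^3 + 4 x + 8 (mod 11) for (x, y) = (4, 8).
LHS: y^2 = 8^2 mod 11 = 9
RHS: x^3 + 4 x + 8 = 4^3 + 4*4 + 8 mod 11 = 0
LHS != RHS

No, not on the curve


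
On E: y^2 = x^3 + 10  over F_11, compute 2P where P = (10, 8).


Doubling: s = (3 x1^2 + a) / (2 y1)
s = (3*10^2 + 0) / (2*8) mod 11 = 5
x3 = s^2 - 2 x1 mod 11 = 5^2 - 2*10 = 5
y3 = s (x1 - x3) - y1 mod 11 = 5 * (10 - 5) - 8 = 6

2P = (5, 6)


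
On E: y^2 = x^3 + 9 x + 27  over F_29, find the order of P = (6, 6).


Compute successive multiples of P until we hit O:
  1P = (6, 6)
  2P = (16, 27)
  3P = (3, 9)
  4P = (21, 9)
  5P = (9, 5)
  6P = (27, 1)
  7P = (5, 20)
  8P = (11, 6)
  ... (continuing to 24P)
  24P = O

ord(P) = 24


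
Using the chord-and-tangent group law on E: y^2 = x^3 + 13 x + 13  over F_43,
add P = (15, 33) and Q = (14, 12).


P != Q, so use the chord formula.
s = (y2 - y1) / (x2 - x1) = (22) / (42) mod 43 = 21
x3 = s^2 - x1 - x2 mod 43 = 21^2 - 15 - 14 = 25
y3 = s (x1 - x3) - y1 mod 43 = 21 * (15 - 25) - 33 = 15

P + Q = (25, 15)


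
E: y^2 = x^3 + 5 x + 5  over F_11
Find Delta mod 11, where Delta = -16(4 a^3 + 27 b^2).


4 a^3 + 27 b^2 = 4*5^3 + 27*5^2 = 500 + 675 = 1175
Delta = -16 * (1175) = -18800
Delta mod 11 = 10

Delta = 10 (mod 11)


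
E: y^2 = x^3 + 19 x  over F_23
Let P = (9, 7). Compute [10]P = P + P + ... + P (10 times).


k = 10 = 1010_2 (binary, LSB first: 0101)
Double-and-add from P = (9, 7):
  bit 0 = 0: acc unchanged = O
  bit 1 = 1: acc = O + (6, 13) = (6, 13)
  bit 2 = 0: acc unchanged = (6, 13)
  bit 3 = 1: acc = (6, 13) + (4, 5) = (6, 10)

10P = (6, 10)


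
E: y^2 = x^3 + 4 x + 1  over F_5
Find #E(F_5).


For each x in F_5, count y with y^2 = x^3 + 4 x + 1 mod 5:
  x = 0: RHS = 1, y in [1, 4]  -> 2 point(s)
  x = 1: RHS = 1, y in [1, 4]  -> 2 point(s)
  x = 3: RHS = 0, y in [0]  -> 1 point(s)
  x = 4: RHS = 1, y in [1, 4]  -> 2 point(s)
Affine points: 7. Add the point at infinity: total = 8.

#E(F_5) = 8


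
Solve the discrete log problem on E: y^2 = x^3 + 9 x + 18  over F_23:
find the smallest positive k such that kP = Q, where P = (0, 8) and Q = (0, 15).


Enumerate multiples of P until we hit Q = (0, 15):
  1P = (0, 8)
  2P = (4, 7)
  3P = (9, 0)
  4P = (4, 16)
  5P = (0, 15)
Match found at i = 5.

k = 5


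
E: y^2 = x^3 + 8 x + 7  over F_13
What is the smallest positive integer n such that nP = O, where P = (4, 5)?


Compute successive multiples of P until we hit O:
  1P = (4, 5)
  2P = (1, 4)
  3P = (11, 10)
  4P = (7, 4)
  5P = (5, 4)
  6P = (5, 9)
  7P = (7, 9)
  8P = (11, 3)
  ... (continuing to 11P)
  11P = O

ord(P) = 11


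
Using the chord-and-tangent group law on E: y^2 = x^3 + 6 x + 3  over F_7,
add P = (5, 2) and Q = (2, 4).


P != Q, so use the chord formula.
s = (y2 - y1) / (x2 - x1) = (2) / (4) mod 7 = 4
x3 = s^2 - x1 - x2 mod 7 = 4^2 - 5 - 2 = 2
y3 = s (x1 - x3) - y1 mod 7 = 4 * (5 - 2) - 2 = 3

P + Q = (2, 3)


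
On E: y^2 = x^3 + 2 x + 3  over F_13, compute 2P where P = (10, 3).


Doubling: s = (3 x1^2 + a) / (2 y1)
s = (3*10^2 + 2) / (2*3) mod 13 = 7
x3 = s^2 - 2 x1 mod 13 = 7^2 - 2*10 = 3
y3 = s (x1 - x3) - y1 mod 13 = 7 * (10 - 3) - 3 = 7

2P = (3, 7)


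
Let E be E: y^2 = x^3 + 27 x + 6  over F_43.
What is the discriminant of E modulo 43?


4 a^3 + 27 b^2 = 4*27^3 + 27*6^2 = 78732 + 972 = 79704
Delta = -16 * (79704) = -1275264
Delta mod 43 = 30

Delta = 30 (mod 43)


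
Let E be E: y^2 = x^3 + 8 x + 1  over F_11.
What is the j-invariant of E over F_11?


Delta = -16(4 a^3 + 27 b^2) mod 11 = 9
-1728 * (4 a)^3 = -1728 * (4*8)^3 mod 11 = 1
j = 1 * 9^(-1) mod 11 = 5

j = 5 (mod 11)


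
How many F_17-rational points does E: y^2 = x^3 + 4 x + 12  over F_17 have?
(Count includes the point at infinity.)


For each x in F_17, count y with y^2 = x^3 + 4 x + 12 mod 17:
  x = 1: RHS = 0, y in [0]  -> 1 point(s)
  x = 3: RHS = 0, y in [0]  -> 1 point(s)
  x = 5: RHS = 4, y in [2, 15]  -> 2 point(s)
  x = 7: RHS = 9, y in [3, 14]  -> 2 point(s)
  x = 10: RHS = 15, y in [7, 10]  -> 2 point(s)
  x = 13: RHS = 0, y in [0]  -> 1 point(s)
  x = 15: RHS = 13, y in [8, 9]  -> 2 point(s)
Affine points: 11. Add the point at infinity: total = 12.

#E(F_17) = 12


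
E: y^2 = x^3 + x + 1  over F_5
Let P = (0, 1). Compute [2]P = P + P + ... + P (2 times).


k = 2 = 10_2 (binary, LSB first: 01)
Double-and-add from P = (0, 1):
  bit 0 = 0: acc unchanged = O
  bit 1 = 1: acc = O + (4, 2) = (4, 2)

2P = (4, 2)


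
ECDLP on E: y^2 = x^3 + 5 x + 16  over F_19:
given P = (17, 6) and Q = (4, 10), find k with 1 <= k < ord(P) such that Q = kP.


Enumerate multiples of P until we hit Q = (4, 10):
  1P = (17, 6)
  2P = (13, 6)
  3P = (8, 13)
  4P = (0, 4)
  5P = (3, 18)
  6P = (4, 10)
Match found at i = 6.

k = 6


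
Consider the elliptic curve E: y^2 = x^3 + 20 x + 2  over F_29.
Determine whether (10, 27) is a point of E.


Check whether y^2 = x^3 + 20 x + 2 (mod 29) for (x, y) = (10, 27).
LHS: y^2 = 27^2 mod 29 = 4
RHS: x^3 + 20 x + 2 = 10^3 + 20*10 + 2 mod 29 = 13
LHS != RHS

No, not on the curve


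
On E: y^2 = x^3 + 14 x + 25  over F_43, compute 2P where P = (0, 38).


Doubling: s = (3 x1^2 + a) / (2 y1)
s = (3*0^2 + 14) / (2*38) mod 43 = 33
x3 = s^2 - 2 x1 mod 43 = 33^2 - 2*0 = 14
y3 = s (x1 - x3) - y1 mod 43 = 33 * (0 - 14) - 38 = 16

2P = (14, 16)


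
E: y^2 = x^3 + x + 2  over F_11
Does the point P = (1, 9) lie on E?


Check whether y^2 = x^3 + 1 x + 2 (mod 11) for (x, y) = (1, 9).
LHS: y^2 = 9^2 mod 11 = 4
RHS: x^3 + 1 x + 2 = 1^3 + 1*1 + 2 mod 11 = 4
LHS = RHS

Yes, on the curve


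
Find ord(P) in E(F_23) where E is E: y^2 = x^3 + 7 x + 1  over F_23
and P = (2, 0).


Compute successive multiples of P until we hit O:
  1P = (2, 0)
  2P = O

ord(P) = 2


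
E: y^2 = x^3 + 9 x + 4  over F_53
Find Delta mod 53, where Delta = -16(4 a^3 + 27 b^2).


4 a^3 + 27 b^2 = 4*9^3 + 27*4^2 = 2916 + 432 = 3348
Delta = -16 * (3348) = -53568
Delta mod 53 = 15

Delta = 15 (mod 53)


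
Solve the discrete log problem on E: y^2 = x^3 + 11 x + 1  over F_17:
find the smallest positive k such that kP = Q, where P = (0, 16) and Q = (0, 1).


Enumerate multiples of P until we hit Q = (0, 1):
  1P = (0, 16)
  2P = (9, 8)
  3P = (9, 9)
  4P = (0, 1)
Match found at i = 4.

k = 4


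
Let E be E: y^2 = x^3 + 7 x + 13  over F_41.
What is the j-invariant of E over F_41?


Delta = -16(4 a^3 + 27 b^2) mod 41 = 37
-1728 * (4 a)^3 = -1728 * (4*7)^3 mod 41 = 21
j = 21 * 37^(-1) mod 41 = 5

j = 5 (mod 41)


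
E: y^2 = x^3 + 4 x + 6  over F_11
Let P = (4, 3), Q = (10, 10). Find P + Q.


P != Q, so use the chord formula.
s = (y2 - y1) / (x2 - x1) = (7) / (6) mod 11 = 3
x3 = s^2 - x1 - x2 mod 11 = 3^2 - 4 - 10 = 6
y3 = s (x1 - x3) - y1 mod 11 = 3 * (4 - 6) - 3 = 2

P + Q = (6, 2)


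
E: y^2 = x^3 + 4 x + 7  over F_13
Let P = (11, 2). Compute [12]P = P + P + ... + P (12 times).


k = 12 = 1100_2 (binary, LSB first: 0011)
Double-and-add from P = (11, 2):
  bit 0 = 0: acc unchanged = O
  bit 1 = 0: acc unchanged = O
  bit 2 = 1: acc = O + (2, 6) = (2, 6)
  bit 3 = 1: acc = (2, 6) + (5, 3) = (7, 12)

12P = (7, 12)


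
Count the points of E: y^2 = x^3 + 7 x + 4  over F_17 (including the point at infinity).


For each x in F_17, count y with y^2 = x^3 + 7 x + 4 mod 17:
  x = 0: RHS = 4, y in [2, 15]  -> 2 point(s)
  x = 2: RHS = 9, y in [3, 14]  -> 2 point(s)
  x = 3: RHS = 1, y in [1, 16]  -> 2 point(s)
  x = 11: RHS = 1, y in [1, 16]  -> 2 point(s)
  x = 15: RHS = 16, y in [4, 13]  -> 2 point(s)
  x = 16: RHS = 13, y in [8, 9]  -> 2 point(s)
Affine points: 12. Add the point at infinity: total = 13.

#E(F_17) = 13


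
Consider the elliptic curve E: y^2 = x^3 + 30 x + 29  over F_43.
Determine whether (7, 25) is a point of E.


Check whether y^2 = x^3 + 30 x + 29 (mod 43) for (x, y) = (7, 25).
LHS: y^2 = 25^2 mod 43 = 23
RHS: x^3 + 30 x + 29 = 7^3 + 30*7 + 29 mod 43 = 23
LHS = RHS

Yes, on the curve


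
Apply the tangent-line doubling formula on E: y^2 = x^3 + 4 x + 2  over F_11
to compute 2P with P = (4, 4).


Doubling: s = (3 x1^2 + a) / (2 y1)
s = (3*4^2 + 4) / (2*4) mod 11 = 1
x3 = s^2 - 2 x1 mod 11 = 1^2 - 2*4 = 4
y3 = s (x1 - x3) - y1 mod 11 = 1 * (4 - 4) - 4 = 7

2P = (4, 7)


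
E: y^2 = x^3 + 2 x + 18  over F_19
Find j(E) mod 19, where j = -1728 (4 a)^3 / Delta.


Delta = -16(4 a^3 + 27 b^2) mod 19 = 6
-1728 * (4 a)^3 = -1728 * (4*2)^3 mod 19 = 18
j = 18 * 6^(-1) mod 19 = 3

j = 3 (mod 19)


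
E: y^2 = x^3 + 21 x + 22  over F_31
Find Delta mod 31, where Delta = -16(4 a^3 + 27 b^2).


4 a^3 + 27 b^2 = 4*21^3 + 27*22^2 = 37044 + 13068 = 50112
Delta = -16 * (50112) = -801792
Delta mod 31 = 23

Delta = 23 (mod 31)


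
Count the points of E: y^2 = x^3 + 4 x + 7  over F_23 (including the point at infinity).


For each x in F_23, count y with y^2 = x^3 + 4 x + 7 mod 23:
  x = 1: RHS = 12, y in [9, 14]  -> 2 point(s)
  x = 2: RHS = 0, y in [0]  -> 1 point(s)
  x = 3: RHS = 0, y in [0]  -> 1 point(s)
  x = 4: RHS = 18, y in [8, 15]  -> 2 point(s)
  x = 9: RHS = 13, y in [6, 17]  -> 2 point(s)
  x = 10: RHS = 12, y in [9, 14]  -> 2 point(s)
  x = 11: RHS = 2, y in [5, 18]  -> 2 point(s)
  x = 12: RHS = 12, y in [9, 14]  -> 2 point(s)
  x = 13: RHS = 2, y in [5, 18]  -> 2 point(s)
  x = 14: RHS = 1, y in [1, 22]  -> 2 point(s)
  x = 16: RHS = 4, y in [2, 21]  -> 2 point(s)
  x = 18: RHS = 0, y in [0]  -> 1 point(s)
  x = 22: RHS = 2, y in [5, 18]  -> 2 point(s)
Affine points: 23. Add the point at infinity: total = 24.

#E(F_23) = 24


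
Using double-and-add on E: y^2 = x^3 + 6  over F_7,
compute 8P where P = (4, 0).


k = 8 = 1000_2 (binary, LSB first: 0001)
Double-and-add from P = (4, 0):
  bit 0 = 0: acc unchanged = O
  bit 1 = 0: acc unchanged = O
  bit 2 = 0: acc unchanged = O
  bit 3 = 1: acc = O + O = O

8P = O
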